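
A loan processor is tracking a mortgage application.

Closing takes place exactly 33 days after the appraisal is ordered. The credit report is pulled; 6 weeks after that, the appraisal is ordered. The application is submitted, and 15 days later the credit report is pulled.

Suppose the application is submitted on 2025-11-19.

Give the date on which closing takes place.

The application is submitted: Nov 19, 2025.
The credit report is pulled: Nov 19, 2025 + 15 days = Dec 4, 2025.
The appraisal is ordered: Dec 4, 2025 + 6 weeks = Jan 15, 2026.
Closing takes place: Jan 15, 2026 + 33 days = Feb 17, 2026.

2026-02-17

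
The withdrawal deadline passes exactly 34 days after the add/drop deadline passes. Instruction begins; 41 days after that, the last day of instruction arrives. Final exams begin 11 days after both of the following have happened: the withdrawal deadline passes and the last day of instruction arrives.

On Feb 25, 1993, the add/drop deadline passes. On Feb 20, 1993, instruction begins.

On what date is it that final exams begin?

Apr 13, 1993

The add/drop deadline passes: Feb 25, 1993.
The withdrawal deadline passes: Feb 25, 1993 + 34 days = Mar 31, 1993.
Instruction begins: Feb 20, 1993.
The last day of instruction arrives: Feb 20, 1993 + 41 days = Apr 2, 1993.
Both prerequisites met — the withdrawal deadline passes (Mar 31, 1993), the last day of instruction arrives (Apr 2, 1993); the later is Apr 2, 1993.
Final exams begin: Apr 2, 1993 + 11 days = Apr 13, 1993.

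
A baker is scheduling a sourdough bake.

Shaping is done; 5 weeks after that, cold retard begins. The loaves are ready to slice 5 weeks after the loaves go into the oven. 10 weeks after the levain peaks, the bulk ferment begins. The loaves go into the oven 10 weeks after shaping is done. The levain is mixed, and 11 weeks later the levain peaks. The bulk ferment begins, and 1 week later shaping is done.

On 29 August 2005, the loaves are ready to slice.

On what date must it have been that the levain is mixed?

13 December 2004

The loaves are ready to slice: Aug 29, 2005.
The loaves go into the oven: Aug 29, 2005 − 5 weeks = Jul 25, 2005.
Shaping is done: Jul 25, 2005 − 10 weeks = May 16, 2005.
The bulk ferment begins: May 16, 2005 − 1 week = May 9, 2005.
The levain peaks: May 9, 2005 − 10 weeks = Feb 28, 2005.
The levain is mixed: Feb 28, 2005 − 11 weeks = Dec 13, 2004.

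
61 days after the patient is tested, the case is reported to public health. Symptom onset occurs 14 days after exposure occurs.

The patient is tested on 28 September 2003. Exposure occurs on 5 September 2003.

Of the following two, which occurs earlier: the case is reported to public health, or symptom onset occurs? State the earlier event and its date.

The patient is tested: Sep 28, 2003.
The case is reported to public health: Sep 28, 2003 + 61 days = Nov 28, 2003.
Exposure occurs: Sep 5, 2003.
Symptom onset occurs: Sep 5, 2003 + 14 days = Sep 19, 2003.
Comparing: the case is reported to public health on Nov 28, 2003 vs symptom onset occurs on Sep 19, 2003. Earlier: symptom onset occurs.

Symptom onset occurs — 19 September 2003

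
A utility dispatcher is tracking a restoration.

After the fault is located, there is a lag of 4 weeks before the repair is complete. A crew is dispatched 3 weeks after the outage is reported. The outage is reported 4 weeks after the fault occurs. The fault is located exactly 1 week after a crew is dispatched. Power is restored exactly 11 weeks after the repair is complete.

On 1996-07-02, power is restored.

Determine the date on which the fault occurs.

Power is restored: Jul 2, 1996.
The repair is complete: Jul 2, 1996 − 11 weeks = Apr 16, 1996.
The fault is located: Apr 16, 1996 − 4 weeks = Mar 19, 1996.
A crew is dispatched: Mar 19, 1996 − 1 week = Mar 12, 1996.
The outage is reported: Mar 12, 1996 − 3 weeks = Feb 20, 1996.
The fault occurs: Feb 20, 1996 − 4 weeks = Jan 23, 1996.

1996-01-23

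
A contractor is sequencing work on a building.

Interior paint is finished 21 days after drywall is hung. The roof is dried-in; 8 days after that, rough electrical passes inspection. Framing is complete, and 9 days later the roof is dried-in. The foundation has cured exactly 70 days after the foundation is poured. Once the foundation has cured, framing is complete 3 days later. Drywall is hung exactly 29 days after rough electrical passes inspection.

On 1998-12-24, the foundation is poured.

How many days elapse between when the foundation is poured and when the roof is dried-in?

82 days

Causal path: the foundation is poured → the foundation has cured → framing is complete → the roof is dried-in.
Total delay along the path: 70 + 3 + 9 = 82 days.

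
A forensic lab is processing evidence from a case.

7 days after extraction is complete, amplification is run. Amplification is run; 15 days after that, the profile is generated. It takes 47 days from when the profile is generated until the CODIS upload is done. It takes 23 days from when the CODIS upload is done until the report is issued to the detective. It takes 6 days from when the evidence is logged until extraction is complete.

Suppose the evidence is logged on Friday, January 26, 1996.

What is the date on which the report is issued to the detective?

Friday, May 3, 1996

The evidence is logged: Jan 26, 1996.
Extraction is complete: Jan 26, 1996 + 6 days = Feb 1, 1996.
Amplification is run: Feb 1, 1996 + 7 days = Feb 8, 1996.
The profile is generated: Feb 8, 1996 + 15 days = Feb 23, 1996.
The CODIS upload is done: Feb 23, 1996 + 47 days = Apr 10, 1996.
The report is issued to the detective: Apr 10, 1996 + 23 days = May 3, 1996.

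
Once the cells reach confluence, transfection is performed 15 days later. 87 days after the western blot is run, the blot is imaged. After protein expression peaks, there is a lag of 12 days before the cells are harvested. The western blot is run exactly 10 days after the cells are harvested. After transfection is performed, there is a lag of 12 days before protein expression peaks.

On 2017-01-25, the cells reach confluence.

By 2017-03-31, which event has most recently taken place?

The western blot is run

The cells reach confluence: Jan 25, 2017.
Transfection is performed: Jan 25, 2017 + 15 days = Feb 9, 2017.
Protein expression peaks: Feb 9, 2017 + 12 days = Feb 21, 2017.
The cells are harvested: Feb 21, 2017 + 12 days = Mar 5, 2017.
The western blot is run: Mar 5, 2017 + 10 days = Mar 15, 2017.
The blot is imaged: Mar 15, 2017 + 87 days = Jun 10, 2017.
Mar 31, 2017 falls between when the western blot is run (Mar 15, 2017) and when the blot is imaged (Jun 10, 2017).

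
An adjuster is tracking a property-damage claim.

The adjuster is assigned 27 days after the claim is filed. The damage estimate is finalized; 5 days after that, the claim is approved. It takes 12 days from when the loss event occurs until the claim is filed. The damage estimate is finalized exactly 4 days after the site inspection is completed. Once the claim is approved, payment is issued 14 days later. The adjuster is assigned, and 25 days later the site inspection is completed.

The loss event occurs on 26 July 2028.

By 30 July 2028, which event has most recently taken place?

The loss event occurs: Jul 26, 2028.
The claim is filed: Jul 26, 2028 + 12 days = Aug 7, 2028.
The adjuster is assigned: Aug 7, 2028 + 27 days = Sep 3, 2028.
The site inspection is completed: Sep 3, 2028 + 25 days = Sep 28, 2028.
The damage estimate is finalized: Sep 28, 2028 + 4 days = Oct 2, 2028.
The claim is approved: Oct 2, 2028 + 5 days = Oct 7, 2028.
Payment is issued: Oct 7, 2028 + 14 days = Oct 21, 2028.
Jul 30, 2028 falls between when the loss event occurs (Jul 26, 2028) and when the claim is filed (Aug 7, 2028).

The loss event occurs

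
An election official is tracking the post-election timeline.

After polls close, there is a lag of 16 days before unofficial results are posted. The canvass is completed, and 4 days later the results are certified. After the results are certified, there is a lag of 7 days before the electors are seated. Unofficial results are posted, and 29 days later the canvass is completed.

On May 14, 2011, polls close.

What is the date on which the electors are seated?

Jul 9, 2011

Polls close: May 14, 2011.
Unofficial results are posted: May 14, 2011 + 16 days = May 30, 2011.
The canvass is completed: May 30, 2011 + 29 days = Jun 28, 2011.
The results are certified: Jun 28, 2011 + 4 days = Jul 2, 2011.
The electors are seated: Jul 2, 2011 + 7 days = Jul 9, 2011.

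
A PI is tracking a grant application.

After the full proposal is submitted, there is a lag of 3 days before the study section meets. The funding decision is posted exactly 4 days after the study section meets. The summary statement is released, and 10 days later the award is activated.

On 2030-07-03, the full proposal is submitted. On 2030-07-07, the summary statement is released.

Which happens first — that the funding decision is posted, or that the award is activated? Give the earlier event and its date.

The funding decision is posted — 2030-07-10

The full proposal is submitted: Jul 3, 2030.
The study section meets: Jul 3, 2030 + 3 days = Jul 6, 2030.
The funding decision is posted: Jul 6, 2030 + 4 days = Jul 10, 2030.
The summary statement is released: Jul 7, 2030.
The award is activated: Jul 7, 2030 + 10 days = Jul 17, 2030.
Comparing: the funding decision is posted on Jul 10, 2030 vs the award is activated on Jul 17, 2030. Earlier: the funding decision is posted.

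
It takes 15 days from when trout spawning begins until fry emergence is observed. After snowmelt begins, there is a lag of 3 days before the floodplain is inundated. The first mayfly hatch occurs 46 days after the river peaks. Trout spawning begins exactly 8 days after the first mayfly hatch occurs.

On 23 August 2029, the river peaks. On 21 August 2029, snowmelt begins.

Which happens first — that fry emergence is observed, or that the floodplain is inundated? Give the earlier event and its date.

The floodplain is inundated — 24 August 2029

The river peaks: Aug 23, 2029.
The first mayfly hatch occurs: Aug 23, 2029 + 46 days = Oct 8, 2029.
Trout spawning begins: Oct 8, 2029 + 8 days = Oct 16, 2029.
Fry emergence is observed: Oct 16, 2029 + 15 days = Oct 31, 2029.
Snowmelt begins: Aug 21, 2029.
The floodplain is inundated: Aug 21, 2029 + 3 days = Aug 24, 2029.
Comparing: fry emergence is observed on Oct 31, 2029 vs the floodplain is inundated on Aug 24, 2029. Earlier: the floodplain is inundated.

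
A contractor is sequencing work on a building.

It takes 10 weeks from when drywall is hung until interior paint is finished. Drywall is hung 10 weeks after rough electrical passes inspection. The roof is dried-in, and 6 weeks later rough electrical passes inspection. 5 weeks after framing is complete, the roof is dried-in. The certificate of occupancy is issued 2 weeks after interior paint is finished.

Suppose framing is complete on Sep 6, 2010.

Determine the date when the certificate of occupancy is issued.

Framing is complete: Sep 6, 2010.
The roof is dried-in: Sep 6, 2010 + 5 weeks = Oct 11, 2010.
Rough electrical passes inspection: Oct 11, 2010 + 6 weeks = Nov 22, 2010.
Drywall is hung: Nov 22, 2010 + 10 weeks = Jan 31, 2011.
Interior paint is finished: Jan 31, 2011 + 10 weeks = Apr 11, 2011.
The certificate of occupancy is issued: Apr 11, 2011 + 2 weeks = Apr 25, 2011.

Apr 25, 2011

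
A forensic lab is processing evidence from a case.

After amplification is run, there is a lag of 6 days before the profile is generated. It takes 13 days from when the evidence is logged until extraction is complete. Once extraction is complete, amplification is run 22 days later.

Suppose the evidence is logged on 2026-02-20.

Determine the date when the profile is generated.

The evidence is logged: Feb 20, 2026.
Extraction is complete: Feb 20, 2026 + 13 days = Mar 5, 2026.
Amplification is run: Mar 5, 2026 + 22 days = Mar 27, 2026.
The profile is generated: Mar 27, 2026 + 6 days = Apr 2, 2026.

2026-04-02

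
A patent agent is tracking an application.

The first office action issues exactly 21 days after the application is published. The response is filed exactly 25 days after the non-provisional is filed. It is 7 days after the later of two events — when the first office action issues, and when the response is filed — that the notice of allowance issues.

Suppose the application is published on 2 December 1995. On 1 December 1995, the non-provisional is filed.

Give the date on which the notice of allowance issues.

2 January 1996

The application is published: Dec 2, 1995.
The first office action issues: Dec 2, 1995 + 21 days = Dec 23, 1995.
The non-provisional is filed: Dec 1, 1995.
The response is filed: Dec 1, 1995 + 25 days = Dec 26, 1995.
Both prerequisites met — the first office action issues (Dec 23, 1995), the response is filed (Dec 26, 1995); the later is Dec 26, 1995.
The notice of allowance issues: Dec 26, 1995 + 7 days = Jan 2, 1996.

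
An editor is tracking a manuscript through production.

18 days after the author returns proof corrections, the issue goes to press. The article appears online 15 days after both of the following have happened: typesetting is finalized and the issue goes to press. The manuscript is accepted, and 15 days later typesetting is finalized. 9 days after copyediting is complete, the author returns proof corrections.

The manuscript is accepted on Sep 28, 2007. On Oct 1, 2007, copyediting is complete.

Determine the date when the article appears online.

The manuscript is accepted: Sep 28, 2007.
Typesetting is finalized: Sep 28, 2007 + 15 days = Oct 13, 2007.
Copyediting is complete: Oct 1, 2007.
The author returns proof corrections: Oct 1, 2007 + 9 days = Oct 10, 2007.
The issue goes to press: Oct 10, 2007 + 18 days = Oct 28, 2007.
Both prerequisites met — typesetting is finalized (Oct 13, 2007), the issue goes to press (Oct 28, 2007); the later is Oct 28, 2007.
The article appears online: Oct 28, 2007 + 15 days = Nov 12, 2007.

Nov 12, 2007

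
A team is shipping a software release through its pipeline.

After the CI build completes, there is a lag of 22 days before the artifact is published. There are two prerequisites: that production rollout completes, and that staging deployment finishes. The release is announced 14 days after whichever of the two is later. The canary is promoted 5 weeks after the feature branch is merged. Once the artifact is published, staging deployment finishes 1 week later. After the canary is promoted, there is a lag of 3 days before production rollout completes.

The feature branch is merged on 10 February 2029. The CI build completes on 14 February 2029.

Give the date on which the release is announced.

The feature branch is merged: Feb 10, 2029.
The canary is promoted: Feb 10, 2029 + 5 weeks = Mar 17, 2029.
Production rollout completes: Mar 17, 2029 + 3 days = Mar 20, 2029.
The CI build completes: Feb 14, 2029.
The artifact is published: Feb 14, 2029 + 22 days = Mar 8, 2029.
Staging deployment finishes: Mar 8, 2029 + 1 week = Mar 15, 2029.
Both prerequisites met — production rollout completes (Mar 20, 2029), staging deployment finishes (Mar 15, 2029); the later is Mar 20, 2029.
The release is announced: Mar 20, 2029 + 14 days = Apr 3, 2029.

3 April 2029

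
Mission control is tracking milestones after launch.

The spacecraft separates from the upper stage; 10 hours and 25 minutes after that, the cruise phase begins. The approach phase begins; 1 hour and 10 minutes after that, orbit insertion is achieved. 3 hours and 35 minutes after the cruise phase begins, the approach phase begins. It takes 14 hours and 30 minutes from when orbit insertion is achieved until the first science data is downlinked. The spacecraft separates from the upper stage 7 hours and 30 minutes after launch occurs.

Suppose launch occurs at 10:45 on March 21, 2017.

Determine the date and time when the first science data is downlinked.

Launch occurs: 10:45 Mar 21, 2017.
The spacecraft separates from the upper stage: 10:45 Mar 21, 2017 + 7h30m = 18:15 Mar 21, 2017.
The cruise phase begins: 18:15 Mar 21, 2017 + 10h25m = 04:40 Mar 22, 2017.
The approach phase begins: 04:40 Mar 22, 2017 + 3h35m = 08:15 Mar 22, 2017.
Orbit insertion is achieved: 08:15 Mar 22, 2017 + 1h10m = 09:25 Mar 22, 2017.
The first science data is downlinked: 09:25 Mar 22, 2017 + 14h30m = 23:55 Mar 22, 2017.

23:55 on March 22, 2017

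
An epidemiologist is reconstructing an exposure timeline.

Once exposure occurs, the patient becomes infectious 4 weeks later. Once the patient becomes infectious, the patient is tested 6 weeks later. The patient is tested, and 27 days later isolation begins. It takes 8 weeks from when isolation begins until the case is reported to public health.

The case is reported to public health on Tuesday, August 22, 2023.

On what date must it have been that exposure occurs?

The case is reported to public health: Aug 22, 2023.
Isolation begins: Aug 22, 2023 − 8 weeks = Jun 27, 2023.
The patient is tested: Jun 27, 2023 − 27 days = May 31, 2023.
The patient becomes infectious: May 31, 2023 − 6 weeks = Apr 19, 2023.
Exposure occurs: Apr 19, 2023 − 4 weeks = Mar 22, 2023.

Wednesday, March 22, 2023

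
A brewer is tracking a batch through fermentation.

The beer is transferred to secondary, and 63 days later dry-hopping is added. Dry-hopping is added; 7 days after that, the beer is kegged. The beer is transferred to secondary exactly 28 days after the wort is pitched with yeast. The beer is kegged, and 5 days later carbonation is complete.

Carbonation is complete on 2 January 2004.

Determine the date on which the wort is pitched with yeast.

Carbonation is complete: Jan 2, 2004.
The beer is kegged: Jan 2, 2004 − 5 days = Dec 28, 2003.
Dry-hopping is added: Dec 28, 2003 − 7 days = Dec 21, 2003.
The beer is transferred to secondary: Dec 21, 2003 − 63 days = Oct 19, 2003.
The wort is pitched with yeast: Oct 19, 2003 − 28 days = Sep 21, 2003.

21 September 2003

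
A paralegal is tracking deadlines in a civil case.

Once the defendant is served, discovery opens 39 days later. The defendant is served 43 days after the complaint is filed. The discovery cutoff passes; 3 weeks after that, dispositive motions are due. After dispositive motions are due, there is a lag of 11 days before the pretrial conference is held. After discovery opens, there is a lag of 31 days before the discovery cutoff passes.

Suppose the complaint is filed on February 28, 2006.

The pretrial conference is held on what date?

The complaint is filed: Feb 28, 2006.
The defendant is served: Feb 28, 2006 + 43 days = Apr 12, 2006.
Discovery opens: Apr 12, 2006 + 39 days = May 21, 2006.
The discovery cutoff passes: May 21, 2006 + 31 days = Jun 21, 2006.
Dispositive motions are due: Jun 21, 2006 + 3 weeks = Jul 12, 2006.
The pretrial conference is held: Jul 12, 2006 + 11 days = Jul 23, 2006.

July 23, 2006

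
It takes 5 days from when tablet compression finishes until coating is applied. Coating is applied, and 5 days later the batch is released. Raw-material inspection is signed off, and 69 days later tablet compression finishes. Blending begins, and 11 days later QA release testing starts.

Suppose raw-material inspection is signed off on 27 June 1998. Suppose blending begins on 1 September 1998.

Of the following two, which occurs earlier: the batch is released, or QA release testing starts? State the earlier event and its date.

Raw-material inspection is signed off: Jun 27, 1998.
Tablet compression finishes: Jun 27, 1998 + 69 days = Sep 4, 1998.
Coating is applied: Sep 4, 1998 + 5 days = Sep 9, 1998.
The batch is released: Sep 9, 1998 + 5 days = Sep 14, 1998.
Blending begins: Sep 1, 1998.
QA release testing starts: Sep 1, 1998 + 11 days = Sep 12, 1998.
Comparing: the batch is released on Sep 14, 1998 vs QA release testing starts on Sep 12, 1998. Earlier: QA release testing starts.

QA release testing starts — 12 September 1998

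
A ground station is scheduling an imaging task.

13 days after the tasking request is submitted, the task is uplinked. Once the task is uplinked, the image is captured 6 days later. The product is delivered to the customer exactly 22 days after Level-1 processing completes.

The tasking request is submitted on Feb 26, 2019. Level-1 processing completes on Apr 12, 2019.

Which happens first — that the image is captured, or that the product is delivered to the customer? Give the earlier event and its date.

The image is captured — Mar 17, 2019

The tasking request is submitted: Feb 26, 2019.
The task is uplinked: Feb 26, 2019 + 13 days = Mar 11, 2019.
The image is captured: Mar 11, 2019 + 6 days = Mar 17, 2019.
Level-1 processing completes: Apr 12, 2019.
The product is delivered to the customer: Apr 12, 2019 + 22 days = May 4, 2019.
Comparing: the image is captured on Mar 17, 2019 vs the product is delivered to the customer on May 4, 2019. Earlier: the image is captured.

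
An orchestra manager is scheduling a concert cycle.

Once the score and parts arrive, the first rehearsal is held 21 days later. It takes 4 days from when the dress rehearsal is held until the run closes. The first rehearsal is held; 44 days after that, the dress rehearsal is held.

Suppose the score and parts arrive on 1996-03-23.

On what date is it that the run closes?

1996-05-31

The score and parts arrive: Mar 23, 1996.
The first rehearsal is held: Mar 23, 1996 + 21 days = Apr 13, 1996.
The dress rehearsal is held: Apr 13, 1996 + 44 days = May 27, 1996.
The run closes: May 27, 1996 + 4 days = May 31, 1996.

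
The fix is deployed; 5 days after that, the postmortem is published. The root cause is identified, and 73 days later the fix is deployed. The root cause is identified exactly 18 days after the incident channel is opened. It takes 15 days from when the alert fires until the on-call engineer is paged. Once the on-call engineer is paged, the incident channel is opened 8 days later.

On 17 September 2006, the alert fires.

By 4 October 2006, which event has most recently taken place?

The on-call engineer is paged

The alert fires: Sep 17, 2006.
The on-call engineer is paged: Sep 17, 2006 + 15 days = Oct 2, 2006.
The incident channel is opened: Oct 2, 2006 + 8 days = Oct 10, 2006.
The root cause is identified: Oct 10, 2006 + 18 days = Oct 28, 2006.
The fix is deployed: Oct 28, 2006 + 73 days = Jan 9, 2007.
The postmortem is published: Jan 9, 2007 + 5 days = Jan 14, 2007.
Oct 4, 2006 falls between when the on-call engineer is paged (Oct 2, 2006) and when the incident channel is opened (Oct 10, 2006).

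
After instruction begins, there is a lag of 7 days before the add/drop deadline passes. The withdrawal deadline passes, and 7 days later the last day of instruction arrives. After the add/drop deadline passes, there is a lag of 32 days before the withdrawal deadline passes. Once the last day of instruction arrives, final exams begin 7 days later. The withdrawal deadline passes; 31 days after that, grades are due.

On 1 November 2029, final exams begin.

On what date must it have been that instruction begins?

Final exams begin: Nov 1, 2029.
The last day of instruction arrives: Nov 1, 2029 − 7 days = Oct 25, 2029.
The withdrawal deadline passes: Oct 25, 2029 − 7 days = Oct 18, 2029.
The add/drop deadline passes: Oct 18, 2029 − 32 days = Sep 16, 2029.
Instruction begins: Sep 16, 2029 − 7 days = Sep 9, 2029.

9 September 2029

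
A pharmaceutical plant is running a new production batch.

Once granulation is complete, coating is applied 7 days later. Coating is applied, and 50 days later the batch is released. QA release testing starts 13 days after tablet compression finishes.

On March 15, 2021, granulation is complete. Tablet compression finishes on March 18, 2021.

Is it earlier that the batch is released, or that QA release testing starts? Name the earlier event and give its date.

QA release testing starts — March 31, 2021

Granulation is complete: Mar 15, 2021.
Coating is applied: Mar 15, 2021 + 7 days = Mar 22, 2021.
The batch is released: Mar 22, 2021 + 50 days = May 11, 2021.
Tablet compression finishes: Mar 18, 2021.
QA release testing starts: Mar 18, 2021 + 13 days = Mar 31, 2021.
Comparing: the batch is released on May 11, 2021 vs QA release testing starts on Mar 31, 2021. Earlier: QA release testing starts.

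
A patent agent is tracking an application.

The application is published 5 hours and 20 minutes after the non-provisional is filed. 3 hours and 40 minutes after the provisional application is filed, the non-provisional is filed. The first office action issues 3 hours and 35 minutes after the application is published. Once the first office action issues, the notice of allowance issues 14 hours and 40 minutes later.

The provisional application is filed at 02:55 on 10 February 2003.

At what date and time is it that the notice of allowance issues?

The provisional application is filed: 02:55 Feb 10, 2003.
The non-provisional is filed: 02:55 Feb 10, 2003 + 3h40m = 06:35 Feb 10, 2003.
The application is published: 06:35 Feb 10, 2003 + 5h20m = 11:55 Feb 10, 2003.
The first office action issues: 11:55 Feb 10, 2003 + 3h35m = 15:30 Feb 10, 2003.
The notice of allowance issues: 15:30 Feb 10, 2003 + 14h40m = 06:10 Feb 11, 2003.

06:10 on 11 February 2003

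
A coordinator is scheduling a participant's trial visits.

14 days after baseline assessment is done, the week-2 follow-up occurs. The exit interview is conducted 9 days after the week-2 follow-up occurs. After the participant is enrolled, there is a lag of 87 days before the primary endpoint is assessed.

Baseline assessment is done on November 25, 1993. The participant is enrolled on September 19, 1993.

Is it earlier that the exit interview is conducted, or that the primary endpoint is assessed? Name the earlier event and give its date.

The primary endpoint is assessed — December 15, 1993

Baseline assessment is done: Nov 25, 1993.
The week-2 follow-up occurs: Nov 25, 1993 + 14 days = Dec 9, 1993.
The exit interview is conducted: Dec 9, 1993 + 9 days = Dec 18, 1993.
The participant is enrolled: Sep 19, 1993.
The primary endpoint is assessed: Sep 19, 1993 + 87 days = Dec 15, 1993.
Comparing: the exit interview is conducted on Dec 18, 1993 vs the primary endpoint is assessed on Dec 15, 1993. Earlier: the primary endpoint is assessed.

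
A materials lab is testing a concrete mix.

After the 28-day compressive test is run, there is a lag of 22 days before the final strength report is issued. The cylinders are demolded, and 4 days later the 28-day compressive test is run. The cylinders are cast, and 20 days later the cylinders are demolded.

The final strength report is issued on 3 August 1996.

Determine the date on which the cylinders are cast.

18 June 1996

The final strength report is issued: Aug 3, 1996.
The 28-day compressive test is run: Aug 3, 1996 − 22 days = Jul 12, 1996.
The cylinders are demolded: Jul 12, 1996 − 4 days = Jul 8, 1996.
The cylinders are cast: Jul 8, 1996 − 20 days = Jun 18, 1996.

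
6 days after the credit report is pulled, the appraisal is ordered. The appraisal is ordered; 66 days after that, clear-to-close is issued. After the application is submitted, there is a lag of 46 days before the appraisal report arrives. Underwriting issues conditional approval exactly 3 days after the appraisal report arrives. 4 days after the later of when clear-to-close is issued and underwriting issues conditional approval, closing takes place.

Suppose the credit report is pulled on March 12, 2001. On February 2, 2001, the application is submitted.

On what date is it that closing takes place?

May 27, 2001

The credit report is pulled: Mar 12, 2001.
The appraisal is ordered: Mar 12, 2001 + 6 days = Mar 18, 2001.
Clear-to-close is issued: Mar 18, 2001 + 66 days = May 23, 2001.
The application is submitted: Feb 2, 2001.
The appraisal report arrives: Feb 2, 2001 + 46 days = Mar 20, 2001.
Underwriting issues conditional approval: Mar 20, 2001 + 3 days = Mar 23, 2001.
Both prerequisites met — clear-to-close is issued (May 23, 2001), underwriting issues conditional approval (Mar 23, 2001); the later is May 23, 2001.
Closing takes place: May 23, 2001 + 4 days = May 27, 2001.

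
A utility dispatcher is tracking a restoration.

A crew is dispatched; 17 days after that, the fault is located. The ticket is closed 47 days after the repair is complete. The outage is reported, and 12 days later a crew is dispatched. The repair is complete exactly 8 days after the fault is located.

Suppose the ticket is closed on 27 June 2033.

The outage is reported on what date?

4 April 2033

The ticket is closed: Jun 27, 2033.
The repair is complete: Jun 27, 2033 − 47 days = May 11, 2033.
The fault is located: May 11, 2033 − 8 days = May 3, 2033.
A crew is dispatched: May 3, 2033 − 17 days = Apr 16, 2033.
The outage is reported: Apr 16, 2033 − 12 days = Apr 4, 2033.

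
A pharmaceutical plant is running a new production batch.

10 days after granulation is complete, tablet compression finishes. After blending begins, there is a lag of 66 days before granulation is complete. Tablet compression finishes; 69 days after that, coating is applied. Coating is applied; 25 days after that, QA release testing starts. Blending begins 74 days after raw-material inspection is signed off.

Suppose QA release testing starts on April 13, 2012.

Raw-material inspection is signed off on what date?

QA release testing starts: Apr 13, 2012.
Coating is applied: Apr 13, 2012 − 25 days = Mar 19, 2012.
Tablet compression finishes: Mar 19, 2012 − 69 days = Jan 10, 2012.
Granulation is complete: Jan 10, 2012 − 10 days = Dec 31, 2011.
Blending begins: Dec 31, 2011 − 66 days = Oct 26, 2011.
Raw-material inspection is signed off: Oct 26, 2011 − 74 days = Aug 13, 2011.

August 13, 2011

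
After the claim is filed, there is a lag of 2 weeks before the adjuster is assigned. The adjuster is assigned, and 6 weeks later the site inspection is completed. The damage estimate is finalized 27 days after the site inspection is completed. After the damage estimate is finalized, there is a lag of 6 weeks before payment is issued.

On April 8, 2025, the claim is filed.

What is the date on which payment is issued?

The claim is filed: Apr 8, 2025.
The adjuster is assigned: Apr 8, 2025 + 2 weeks = Apr 22, 2025.
The site inspection is completed: Apr 22, 2025 + 6 weeks = Jun 3, 2025.
The damage estimate is finalized: Jun 3, 2025 + 27 days = Jun 30, 2025.
Payment is issued: Jun 30, 2025 + 6 weeks = Aug 11, 2025.

August 11, 2025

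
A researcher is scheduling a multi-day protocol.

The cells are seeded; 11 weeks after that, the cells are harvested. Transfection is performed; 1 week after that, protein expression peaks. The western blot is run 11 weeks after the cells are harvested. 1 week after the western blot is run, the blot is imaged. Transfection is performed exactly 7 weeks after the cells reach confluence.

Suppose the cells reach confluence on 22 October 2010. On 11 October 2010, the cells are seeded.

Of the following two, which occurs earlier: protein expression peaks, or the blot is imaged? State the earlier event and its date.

The cells reach confluence: Oct 22, 2010.
Transfection is performed: Oct 22, 2010 + 7 weeks = Dec 10, 2010.
Protein expression peaks: Dec 10, 2010 + 1 week = Dec 17, 2010.
The cells are seeded: Oct 11, 2010.
The cells are harvested: Oct 11, 2010 + 11 weeks = Dec 27, 2010.
The western blot is run: Dec 27, 2010 + 11 weeks = Mar 14, 2011.
The blot is imaged: Mar 14, 2011 + 1 week = Mar 21, 2011.
Comparing: protein expression peaks on Dec 17, 2010 vs the blot is imaged on Mar 21, 2011. Earlier: protein expression peaks.

Protein expression peaks — 17 December 2010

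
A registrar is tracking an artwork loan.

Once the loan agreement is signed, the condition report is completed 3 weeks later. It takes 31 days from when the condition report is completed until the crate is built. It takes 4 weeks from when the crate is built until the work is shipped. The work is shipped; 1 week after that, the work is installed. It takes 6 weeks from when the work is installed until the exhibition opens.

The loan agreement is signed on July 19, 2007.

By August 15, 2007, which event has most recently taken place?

The loan agreement is signed: Jul 19, 2007.
The condition report is completed: Jul 19, 2007 + 3 weeks = Aug 9, 2007.
The crate is built: Aug 9, 2007 + 31 days = Sep 9, 2007.
The work is shipped: Sep 9, 2007 + 4 weeks = Oct 7, 2007.
The work is installed: Oct 7, 2007 + 1 week = Oct 14, 2007.
The exhibition opens: Oct 14, 2007 + 6 weeks = Nov 25, 2007.
Aug 15, 2007 falls between when the condition report is completed (Aug 9, 2007) and when the crate is built (Sep 9, 2007).

The condition report is completed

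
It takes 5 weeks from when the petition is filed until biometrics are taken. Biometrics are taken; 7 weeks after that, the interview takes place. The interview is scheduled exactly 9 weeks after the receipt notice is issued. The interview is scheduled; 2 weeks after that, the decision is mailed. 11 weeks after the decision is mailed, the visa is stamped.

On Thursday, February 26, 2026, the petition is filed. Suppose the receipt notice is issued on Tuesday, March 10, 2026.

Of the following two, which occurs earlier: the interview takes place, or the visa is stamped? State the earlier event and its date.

The petition is filed: Feb 26, 2026.
Biometrics are taken: Feb 26, 2026 + 5 weeks = Apr 2, 2026.
The interview takes place: Apr 2, 2026 + 7 weeks = May 21, 2026.
The receipt notice is issued: Mar 10, 2026.
The interview is scheduled: Mar 10, 2026 + 9 weeks = May 12, 2026.
The decision is mailed: May 12, 2026 + 2 weeks = May 26, 2026.
The visa is stamped: May 26, 2026 + 11 weeks = Aug 11, 2026.
Comparing: the interview takes place on May 21, 2026 vs the visa is stamped on Aug 11, 2026. Earlier: the interview takes place.

The interview takes place — Thursday, May 21, 2026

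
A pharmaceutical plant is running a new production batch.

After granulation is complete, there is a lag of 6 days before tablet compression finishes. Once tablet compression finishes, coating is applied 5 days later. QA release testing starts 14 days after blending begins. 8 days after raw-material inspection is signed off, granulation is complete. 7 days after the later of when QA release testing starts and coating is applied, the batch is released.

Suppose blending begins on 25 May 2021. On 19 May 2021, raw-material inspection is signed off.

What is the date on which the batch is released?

Blending begins: May 25, 2021.
QA release testing starts: May 25, 2021 + 14 days = Jun 8, 2021.
Raw-material inspection is signed off: May 19, 2021.
Granulation is complete: May 19, 2021 + 8 days = May 27, 2021.
Tablet compression finishes: May 27, 2021 + 6 days = Jun 2, 2021.
Coating is applied: Jun 2, 2021 + 5 days = Jun 7, 2021.
Both prerequisites met — QA release testing starts (Jun 8, 2021), coating is applied (Jun 7, 2021); the later is Jun 8, 2021.
The batch is released: Jun 8, 2021 + 7 days = Jun 15, 2021.

15 June 2021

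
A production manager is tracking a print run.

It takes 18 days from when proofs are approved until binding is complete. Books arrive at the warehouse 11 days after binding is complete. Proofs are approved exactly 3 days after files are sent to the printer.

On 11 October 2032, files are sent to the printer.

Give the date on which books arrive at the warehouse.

Files are sent to the printer: Oct 11, 2032.
Proofs are approved: Oct 11, 2032 + 3 days = Oct 14, 2032.
Binding is complete: Oct 14, 2032 + 18 days = Nov 1, 2032.
Books arrive at the warehouse: Nov 1, 2032 + 11 days = Nov 12, 2032.

12 November 2032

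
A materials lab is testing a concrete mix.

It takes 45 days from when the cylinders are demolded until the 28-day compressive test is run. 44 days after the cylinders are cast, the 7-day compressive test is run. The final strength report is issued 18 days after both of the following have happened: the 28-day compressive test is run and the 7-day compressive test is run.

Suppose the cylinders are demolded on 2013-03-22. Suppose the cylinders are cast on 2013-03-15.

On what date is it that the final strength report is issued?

2013-05-24

The cylinders are demolded: Mar 22, 2013.
The 28-day compressive test is run: Mar 22, 2013 + 45 days = May 6, 2013.
The cylinders are cast: Mar 15, 2013.
The 7-day compressive test is run: Mar 15, 2013 + 44 days = Apr 28, 2013.
Both prerequisites met — the 28-day compressive test is run (May 6, 2013), the 7-day compressive test is run (Apr 28, 2013); the later is May 6, 2013.
The final strength report is issued: May 6, 2013 + 18 days = May 24, 2013.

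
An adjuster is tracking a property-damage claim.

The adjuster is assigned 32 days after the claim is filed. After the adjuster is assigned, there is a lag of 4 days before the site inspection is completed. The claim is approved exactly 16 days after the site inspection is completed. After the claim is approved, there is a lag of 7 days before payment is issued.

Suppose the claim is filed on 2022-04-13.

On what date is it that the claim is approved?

The claim is filed: Apr 13, 2022.
The adjuster is assigned: Apr 13, 2022 + 32 days = May 15, 2022.
The site inspection is completed: May 15, 2022 + 4 days = May 19, 2022.
The claim is approved: May 19, 2022 + 16 days = Jun 4, 2022.

2022-06-04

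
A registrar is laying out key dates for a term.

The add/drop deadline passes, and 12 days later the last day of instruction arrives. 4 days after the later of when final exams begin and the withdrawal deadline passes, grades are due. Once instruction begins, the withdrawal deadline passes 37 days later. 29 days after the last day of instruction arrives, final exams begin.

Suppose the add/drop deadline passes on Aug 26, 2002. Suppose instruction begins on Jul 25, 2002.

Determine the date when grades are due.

The add/drop deadline passes: Aug 26, 2002.
The last day of instruction arrives: Aug 26, 2002 + 12 days = Sep 7, 2002.
Final exams begin: Sep 7, 2002 + 29 days = Oct 6, 2002.
Instruction begins: Jul 25, 2002.
The withdrawal deadline passes: Jul 25, 2002 + 37 days = Aug 31, 2002.
Both prerequisites met — final exams begin (Oct 6, 2002), the withdrawal deadline passes (Aug 31, 2002); the later is Oct 6, 2002.
Grades are due: Oct 6, 2002 + 4 days = Oct 10, 2002.

Oct 10, 2002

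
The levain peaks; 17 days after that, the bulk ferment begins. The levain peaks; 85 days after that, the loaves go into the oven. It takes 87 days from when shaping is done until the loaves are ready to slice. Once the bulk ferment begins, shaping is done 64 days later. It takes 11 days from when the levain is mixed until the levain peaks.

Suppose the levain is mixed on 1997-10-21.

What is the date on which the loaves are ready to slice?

1998-04-18

The levain is mixed: Oct 21, 1997.
The levain peaks: Oct 21, 1997 + 11 days = Nov 1, 1997.
The bulk ferment begins: Nov 1, 1997 + 17 days = Nov 18, 1997.
Shaping is done: Nov 18, 1997 + 64 days = Jan 21, 1998.
The loaves are ready to slice: Jan 21, 1998 + 87 days = Apr 18, 1998.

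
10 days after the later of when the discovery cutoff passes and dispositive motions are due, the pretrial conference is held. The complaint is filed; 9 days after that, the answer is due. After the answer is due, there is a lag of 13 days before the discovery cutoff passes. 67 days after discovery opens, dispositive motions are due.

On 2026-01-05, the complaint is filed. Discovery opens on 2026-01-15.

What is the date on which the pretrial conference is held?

The complaint is filed: Jan 5, 2026.
The answer is due: Jan 5, 2026 + 9 days = Jan 14, 2026.
The discovery cutoff passes: Jan 14, 2026 + 13 days = Jan 27, 2026.
Discovery opens: Jan 15, 2026.
Dispositive motions are due: Jan 15, 2026 + 67 days = Mar 23, 2026.
Both prerequisites met — the discovery cutoff passes (Jan 27, 2026), dispositive motions are due (Mar 23, 2026); the later is Mar 23, 2026.
The pretrial conference is held: Mar 23, 2026 + 10 days = Apr 2, 2026.

2026-04-02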